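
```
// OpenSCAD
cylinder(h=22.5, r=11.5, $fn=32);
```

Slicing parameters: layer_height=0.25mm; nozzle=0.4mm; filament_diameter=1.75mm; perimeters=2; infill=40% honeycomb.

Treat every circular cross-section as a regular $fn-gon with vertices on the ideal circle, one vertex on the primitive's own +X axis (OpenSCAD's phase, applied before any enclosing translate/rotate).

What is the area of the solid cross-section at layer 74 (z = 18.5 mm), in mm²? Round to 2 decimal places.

412.81 mm²

At z = 18.5 mm: the r=11.5 cylinder contributes a regular 32-gon of circumradius 11.5 (area = (32/2)·11.500²·sin(360°/32) = 412.81 mm²). Overall, the cross-section is a single solid region. Net area = 412.81 mm².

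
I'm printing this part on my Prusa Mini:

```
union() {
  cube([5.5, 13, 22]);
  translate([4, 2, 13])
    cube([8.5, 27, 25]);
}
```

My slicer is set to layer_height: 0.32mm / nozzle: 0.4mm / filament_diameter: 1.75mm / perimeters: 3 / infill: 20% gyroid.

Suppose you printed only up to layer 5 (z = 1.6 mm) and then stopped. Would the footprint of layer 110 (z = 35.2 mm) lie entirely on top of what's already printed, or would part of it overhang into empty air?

Compare the two slices. At z = 1.6: the cube (footprint 5.5×13) is included at this height (area 71.50 mm²); the cube at (4, 2) is absent (z outside [13, 38]); Combining (union): only the 5.5×13 cube is present, so the union is just that shape — area = 71.50 mm². At z = 35.2: the cube does not reach this height (z outside [0, 22]); the cube at (4, 2) (footprint 8.5×27) is included at this height (area 229.50 mm²); Taking the union: only the 8.5×27 cube at (4, 2) is present, so the union is just that shape — area = 229.50 mm². Checking containment: at z = 35.2 the cross-section extends beyond the z = 1.6 cross-section by about 213.00 mm².

part overhangs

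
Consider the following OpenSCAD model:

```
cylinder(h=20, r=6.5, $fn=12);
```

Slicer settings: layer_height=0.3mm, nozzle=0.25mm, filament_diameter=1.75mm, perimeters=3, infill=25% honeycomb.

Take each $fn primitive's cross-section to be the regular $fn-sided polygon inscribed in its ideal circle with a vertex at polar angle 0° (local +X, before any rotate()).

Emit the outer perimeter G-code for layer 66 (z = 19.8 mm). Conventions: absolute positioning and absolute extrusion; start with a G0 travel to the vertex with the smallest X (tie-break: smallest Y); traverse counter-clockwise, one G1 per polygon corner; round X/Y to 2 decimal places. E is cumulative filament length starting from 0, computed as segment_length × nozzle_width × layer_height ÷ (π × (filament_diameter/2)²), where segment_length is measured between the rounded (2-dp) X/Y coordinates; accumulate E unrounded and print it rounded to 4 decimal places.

At z = 19.8 mm: the cylinder: section is a regular 12-gon, circumradius r=6.5. The outline is a single polygon with 12 vertices. Extrusion per mm of travel: 0.25 × 0.3 / (π × 0.875²) = 0.031181. Accumulating E over each segment gives final E = 1.2591.

G0 X-6.50 Y0.00 Z19.80
G1 X-5.63 Y-3.25 E0.1049
G1 X-3.25 Y-5.63 E0.2099
G1 X0.00 Y-6.50 E0.3148
G1 X3.25 Y-5.63 E0.4197
G1 X5.63 Y-3.25 E0.5246
G1 X6.50 Y0.00 E0.6295
G1 X5.63 Y3.25 E0.7344
G1 X3.25 Y5.63 E0.8394
G1 X0.00 Y6.50 E0.9443
G1 X-3.25 Y5.63 E1.0492
G1 X-5.63 Y3.25 E1.1542
G1 X-6.50 Y0.00 E1.2591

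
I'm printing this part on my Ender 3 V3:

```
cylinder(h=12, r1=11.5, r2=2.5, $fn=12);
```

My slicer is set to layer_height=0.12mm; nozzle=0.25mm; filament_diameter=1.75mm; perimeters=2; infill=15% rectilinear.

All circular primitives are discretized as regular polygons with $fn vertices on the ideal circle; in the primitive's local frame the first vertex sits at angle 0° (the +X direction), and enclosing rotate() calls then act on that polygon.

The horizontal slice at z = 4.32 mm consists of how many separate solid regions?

1

At z = 4.32 mm: the cone: at t=0.360 of its height the radius interpolates to r₁+(r₂−r₁)t = 8.260, giving a regular 12-gon of that circumradius. The result has 1 disconnected region.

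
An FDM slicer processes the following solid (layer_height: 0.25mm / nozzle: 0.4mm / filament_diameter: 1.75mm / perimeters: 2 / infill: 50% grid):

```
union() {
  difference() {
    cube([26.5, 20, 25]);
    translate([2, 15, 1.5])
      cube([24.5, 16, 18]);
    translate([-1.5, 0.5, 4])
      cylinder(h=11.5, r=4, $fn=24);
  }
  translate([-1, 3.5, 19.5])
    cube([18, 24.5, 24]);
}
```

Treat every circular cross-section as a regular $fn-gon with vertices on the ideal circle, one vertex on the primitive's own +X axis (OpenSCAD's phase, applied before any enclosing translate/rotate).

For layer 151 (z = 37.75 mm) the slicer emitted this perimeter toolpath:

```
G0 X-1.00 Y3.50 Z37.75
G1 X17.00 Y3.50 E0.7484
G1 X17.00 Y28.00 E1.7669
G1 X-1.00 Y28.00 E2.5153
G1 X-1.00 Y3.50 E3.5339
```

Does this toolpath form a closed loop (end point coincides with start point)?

Start point (G0): (-1.00, 3.50). End point (last G1): the path returns to the start — closed.

yes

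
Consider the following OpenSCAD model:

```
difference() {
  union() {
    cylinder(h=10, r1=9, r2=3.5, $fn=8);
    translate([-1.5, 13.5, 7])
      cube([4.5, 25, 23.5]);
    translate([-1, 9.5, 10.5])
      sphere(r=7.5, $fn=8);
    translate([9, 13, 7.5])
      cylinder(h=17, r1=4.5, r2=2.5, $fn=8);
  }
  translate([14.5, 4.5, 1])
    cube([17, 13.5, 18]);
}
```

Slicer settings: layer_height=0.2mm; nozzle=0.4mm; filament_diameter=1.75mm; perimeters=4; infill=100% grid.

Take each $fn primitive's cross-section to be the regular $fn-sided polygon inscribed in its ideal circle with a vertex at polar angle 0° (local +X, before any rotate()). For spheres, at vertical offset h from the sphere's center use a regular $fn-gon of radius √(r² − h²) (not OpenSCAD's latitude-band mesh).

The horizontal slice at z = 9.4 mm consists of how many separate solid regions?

1

At z = 9.4 mm: the cone: at t=0.940 of its height the radius interpolates to r₁+(r₂−r₁)t = 3.830, giving a regular 8-gon of that circumradius; the 4.5×25 cube at (-1.5, 13.5) contributes its full rectangle; the sphere at (-1, 9.5): section is a regular 8-gon, circumradius = √(r²−h²) = √(7.5²−1.1²) = 7.419; the cone at (9, 13) contributes a regular 8-gon of circumradius 4.276 (interpolated between r1=4.5 and r2=2.5 at t=0.112); Combining (union): the regions partially overlap (shared area 16.30 mm²), so overlapping operands fuse into one piece — 1 connected region; the cube at (14.5, 4.5) (footprint 17×13.5) is included at this height; Taking the first minus the rest: starting from that combined region, the 17×13.5 cube at (14.5, 4.5) misses the remaining region (no effect) — 1 connected region. The result has 1 disconnected region.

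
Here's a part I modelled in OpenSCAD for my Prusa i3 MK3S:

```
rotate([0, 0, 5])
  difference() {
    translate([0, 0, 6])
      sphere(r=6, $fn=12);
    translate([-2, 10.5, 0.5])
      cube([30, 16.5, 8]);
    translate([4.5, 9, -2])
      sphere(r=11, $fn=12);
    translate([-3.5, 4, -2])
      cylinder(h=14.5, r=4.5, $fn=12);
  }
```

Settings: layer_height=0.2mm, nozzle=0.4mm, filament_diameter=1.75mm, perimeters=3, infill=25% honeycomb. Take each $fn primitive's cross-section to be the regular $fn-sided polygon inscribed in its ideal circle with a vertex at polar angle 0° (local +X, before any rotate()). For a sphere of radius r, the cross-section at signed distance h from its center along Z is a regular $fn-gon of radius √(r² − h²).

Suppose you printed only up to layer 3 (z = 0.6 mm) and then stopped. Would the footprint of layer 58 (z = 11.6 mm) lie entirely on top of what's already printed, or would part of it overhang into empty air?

Compare the two slices. At z = 0.6: the r=6 sphere slices to a regular 12-gon of circumradius 2.615 (√(r²−h²) with h=5.4 from center) (area = (12/2)·2.615²·sin(360°/12) = 20.52 mm²); the cube at (-2, 10.5) is present — its section is the full 30×16.5 rectangle (area 495.00 mm²); the r=11 sphere at (4.5, 9) slices to a regular 12-gon of circumradius 10.688 (√(r²−h²) with h=2.6 from center) (area = (12/2)·10.688²·sin(360°/12) = 342.72 mm²); the r=4.5 cylinder at (-3.5, 4) contributes a regular 12-gon of circumradius 4.5 (area = (12/2)·4.500²·sin(360°/12) = 60.75 mm²); After the difference (first − rest): starting from the r=6 sphere (20.52 mm²), the 30×16.5 cube at (-2, 10.5) misses the remaining region (no effect); the r=11 sphere at (4.5, 9) partially overlaps it — only the 11.70 mm² overlap (of its 342.72 mm²) is removed, clipping the outline; the r=4.5 cylinder at (-3.5, 4) partially overlaps it — only the 0.99 mm² overlap (of its 60.75 mm²) is removed, clipping the outline — area = 7.82 mm²; (rotated 5° about Z; rotation is an isometry so areas/perimeters/island counts are preserved). At z = 11.6: the r=6 sphere contributes a regular 12-gon of circumradius √(6²−5.6²) = 2.154 (area = (12/2)·2.154²·sin(360°/12) = 13.92 mm²); the cube at (-2, 10.5) is absent (z outside [0.5, 8.5]); the sphere at (4.5, 9) is not intersected at this z (|z−center|=13.600 > r=11); the r=4.5 cylinder at (-3.5, 4) contributes a regular 12-gon of circumradius 4.5 (area = (12/2)·4.500²·sin(360°/12) = 60.75 mm²); Subtracting the remaining from the first: starting from the r=6 sphere (13.92 mm²), the r=4.5 cylinder at (-3.5, 4) partially overlaps it — only the 2.81 mm² overlap (of its 60.75 mm²) is removed, clipping the outline — area = 11.11 mm²; (whole slice rotated 5° about Z — lengths, areas and connectivity unchanged). Checking containment: at z = 11.6 the cross-section extends beyond the z = 0.6 cross-section by about 6.02 mm².

part overhangs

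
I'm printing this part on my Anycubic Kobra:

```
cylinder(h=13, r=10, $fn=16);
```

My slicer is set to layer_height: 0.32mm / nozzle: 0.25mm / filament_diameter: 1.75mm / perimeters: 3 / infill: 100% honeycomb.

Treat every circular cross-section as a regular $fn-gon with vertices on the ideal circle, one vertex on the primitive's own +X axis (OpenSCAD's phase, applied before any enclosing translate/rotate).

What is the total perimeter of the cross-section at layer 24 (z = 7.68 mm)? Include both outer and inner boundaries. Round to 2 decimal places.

62.43 mm

At z = 7.68 mm: the r=10 cylinder gives a regular 16-gon of circumradius 10 (constant along its height) (perimeter = 2·16·10.000·sin(180°/16) = 62.43 mm). Overall, the cross-section is a single solid region. Total boundary length (outer) = 62.43 mm.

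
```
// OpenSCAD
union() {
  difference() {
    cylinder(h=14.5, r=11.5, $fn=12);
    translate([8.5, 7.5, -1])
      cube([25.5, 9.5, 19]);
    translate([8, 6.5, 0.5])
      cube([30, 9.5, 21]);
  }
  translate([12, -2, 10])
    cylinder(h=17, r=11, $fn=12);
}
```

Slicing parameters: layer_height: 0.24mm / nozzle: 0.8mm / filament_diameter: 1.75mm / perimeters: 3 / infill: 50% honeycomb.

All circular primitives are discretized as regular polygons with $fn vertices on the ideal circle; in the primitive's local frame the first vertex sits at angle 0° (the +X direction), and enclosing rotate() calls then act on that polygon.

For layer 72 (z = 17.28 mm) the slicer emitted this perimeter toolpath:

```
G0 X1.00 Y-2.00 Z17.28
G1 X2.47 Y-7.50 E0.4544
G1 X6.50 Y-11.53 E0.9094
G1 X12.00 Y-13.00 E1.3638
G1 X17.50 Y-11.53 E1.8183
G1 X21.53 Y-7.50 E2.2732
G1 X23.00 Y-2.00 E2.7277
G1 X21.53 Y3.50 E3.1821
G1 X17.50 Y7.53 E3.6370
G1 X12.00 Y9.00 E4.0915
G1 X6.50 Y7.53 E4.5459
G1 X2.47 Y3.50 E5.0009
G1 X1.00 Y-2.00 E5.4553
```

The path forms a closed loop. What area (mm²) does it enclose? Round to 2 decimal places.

363.14 mm²

Apply the shoelace formula to the sequence of (X, Y) vertices; enclosed area = 363.14 mm².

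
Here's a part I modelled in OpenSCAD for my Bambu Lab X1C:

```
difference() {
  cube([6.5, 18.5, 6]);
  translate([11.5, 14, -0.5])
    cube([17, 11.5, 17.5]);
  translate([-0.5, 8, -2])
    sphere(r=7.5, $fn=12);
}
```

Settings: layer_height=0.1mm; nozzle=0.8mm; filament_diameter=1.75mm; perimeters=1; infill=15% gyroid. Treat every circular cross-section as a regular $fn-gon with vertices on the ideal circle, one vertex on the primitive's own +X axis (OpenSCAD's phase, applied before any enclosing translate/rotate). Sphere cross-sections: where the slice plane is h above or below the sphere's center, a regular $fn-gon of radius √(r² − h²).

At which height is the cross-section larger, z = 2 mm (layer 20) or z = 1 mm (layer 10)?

Layer 20 (z = 2): the cube (footprint 6.5×18.5) is included at this height (area 120.25 mm²); the cube at (11.5, 14) is present — its section is the full 17×11.5 rectangle (area 195.50 mm²); the sphere at (-0.5, 8): section is a regular 12-gon, circumradius = √(r²−h²) = √(7.5²−4²) = 6.344 (area = (12/2)·6.344²·sin(360°/12) = 120.75 mm²); After the difference (first − rest): starting from the 6.5×18.5 cube (120.25 mm²), the 17×11.5 cube at (11.5, 14) misses the remaining region (no effect); the r=7.5 sphere at (-0.5, 8) partially overlaps it — only the 54.10 mm² overlap (of its 120.75 mm²) is removed, clipping the outline — area = 66.15 mm². So its area = 66.15 mm². Layer 10 (z = 1): the cube (footprint 6.5×18.5) is included at this height (area 120.25 mm²); the cube at (11.5, 14) is present — its section is the full 17×11.5 rectangle (area 195.50 mm²); the r=7.5 sphere at (-0.5, 8) contributes a regular 12-gon of circumradius √(7.5²−3²) = 6.874 (area = (12/2)·6.874²·sin(360°/12) = 141.75 mm²); Taking the first minus the rest: starting from the 6.5×18.5 cube (120.25 mm²), the 17×11.5 cube at (11.5, 14) misses the remaining region (no effect); the r=7.5 sphere at (-0.5, 8) partially overlaps it — only the 64.07 mm² overlap (of its 141.75 mm²) is removed, clipping the outline — area = 56.18 mm². So its area = 56.18 mm². Layer 20 is larger (66.15 vs 56.18 mm²).

layer 20 (z = 2 mm)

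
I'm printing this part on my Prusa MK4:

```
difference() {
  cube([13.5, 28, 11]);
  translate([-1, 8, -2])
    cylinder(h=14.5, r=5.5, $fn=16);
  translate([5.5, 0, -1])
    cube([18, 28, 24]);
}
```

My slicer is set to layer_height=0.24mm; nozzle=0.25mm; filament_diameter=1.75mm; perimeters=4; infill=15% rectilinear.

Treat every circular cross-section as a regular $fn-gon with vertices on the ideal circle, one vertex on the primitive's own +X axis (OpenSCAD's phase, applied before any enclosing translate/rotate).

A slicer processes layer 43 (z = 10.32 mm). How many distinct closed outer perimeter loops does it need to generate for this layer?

At z = 10.32 mm: the 13.5×28 cube contributes its full rectangle; the r=5.5 cylinder at (-1, 8) gives a regular 16-gon of circumradius 5.5 (constant along its height); the cube at (5.5, 0) is present — its section is the full 18×28 rectangle; After the difference (first − rest): starting from the 13.5×28 cube, the r=5.5 cylinder at (-1, 8) partially overlaps it — only the 35.50 mm² overlap (of its 92.61 mm²) is removed, clipping the outline; the 18×28 cube at (5.5, 0) partially overlaps it — only the 224.00 mm² overlap (of its 504.00 mm²) is removed, clipping the outline — 1 connected region. The result has 1 disconnected region.

1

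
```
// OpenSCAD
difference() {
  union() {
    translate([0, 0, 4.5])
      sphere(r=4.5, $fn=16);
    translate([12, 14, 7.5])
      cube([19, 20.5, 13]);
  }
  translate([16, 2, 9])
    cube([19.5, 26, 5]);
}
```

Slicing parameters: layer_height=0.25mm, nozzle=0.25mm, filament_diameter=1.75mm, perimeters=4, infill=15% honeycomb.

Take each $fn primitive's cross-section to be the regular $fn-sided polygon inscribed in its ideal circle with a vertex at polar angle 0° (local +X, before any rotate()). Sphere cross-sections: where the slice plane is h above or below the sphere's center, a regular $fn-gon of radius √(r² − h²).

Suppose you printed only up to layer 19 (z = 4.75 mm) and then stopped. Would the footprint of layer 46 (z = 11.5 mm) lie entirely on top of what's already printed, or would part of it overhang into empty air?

part overhangs

Compare the two slices. At z = 4.75: the r=4.5 sphere slices to a regular 16-gon of circumradius 4.493 (√(r²−h²) with h=0.25 from center) (area = (16/2)·4.493²·sin(360°/16) = 61.80 mm²); the cube at (12, 14) does not reach this height (z outside [7.5, 20.5]); Merging all regions: only the r=4.5 sphere is present, so the union is just that shape — area = 61.80 mm²; the cube at (16, 2) is absent (z outside [9, 14]); After the difference (first − rest): none of the subtracted shapes is present at this height, so the result so far is unchanged — area = 61.80 mm². At z = 11.5: the sphere is not intersected at this z (|z−center|=7.000 > r=4.5); the 19×20.5 cube at (12, 14) contributes its full rectangle (area 389.50 mm²); Taking the union: only the 19×20.5 cube at (12, 14) is present, so the union is just that shape — area = 389.50 mm²; the cube at (16, 2) is present — its section is the full 19.5×26 rectangle (area 507.00 mm²); After the difference (first − rest): starting from the result so far (389.50 mm²), the 19.5×26 cube at (16, 2) partially overlaps it — only the 210.00 mm² overlap (of its 507.00 mm²) is removed, clipping the outline — area = 179.50 mm². Checking containment: at z = 11.5 the cross-section extends beyond the z = 4.75 cross-section by about 179.50 mm².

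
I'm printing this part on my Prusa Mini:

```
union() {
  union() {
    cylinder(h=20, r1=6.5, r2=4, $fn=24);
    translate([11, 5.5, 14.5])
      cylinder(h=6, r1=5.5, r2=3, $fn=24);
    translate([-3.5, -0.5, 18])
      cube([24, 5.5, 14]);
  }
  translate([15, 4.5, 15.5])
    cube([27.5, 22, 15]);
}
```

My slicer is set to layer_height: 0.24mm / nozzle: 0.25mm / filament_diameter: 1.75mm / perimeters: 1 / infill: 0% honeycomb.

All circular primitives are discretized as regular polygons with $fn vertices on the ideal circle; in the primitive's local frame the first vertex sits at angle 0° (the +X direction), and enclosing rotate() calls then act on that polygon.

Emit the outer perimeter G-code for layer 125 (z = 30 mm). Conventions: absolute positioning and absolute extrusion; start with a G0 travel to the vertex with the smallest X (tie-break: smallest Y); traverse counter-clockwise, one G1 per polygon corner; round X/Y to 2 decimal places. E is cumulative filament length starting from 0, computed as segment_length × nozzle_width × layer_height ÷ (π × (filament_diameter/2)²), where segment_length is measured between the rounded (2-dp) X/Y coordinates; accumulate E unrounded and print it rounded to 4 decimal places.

G0 X-3.50 Y-0.50 Z30.00
G1 X20.50 Y-0.50 E0.5987
G1 X20.50 Y4.50 E0.7234
G1 X42.50 Y4.50 E1.2722
G1 X42.50 Y26.50 E1.8210
G1 X15.00 Y26.50 E2.5070
G1 X15.00 Y5.00 E3.0433
G1 X-3.50 Y5.00 E3.5048
G1 X-3.50 Y-0.50 E3.6420

At z = 30 mm: the cone does not reach this height (z outside [0, 20]); the cone at (11, 5.5) does not reach this height (z outside [14.5, 20.5]); the cube at (-3.5, -0.5) is present — its section is the full 24×5.5 rectangle; Taking the union: only the 24×5.5 cube at (-3.5, -0.5) is present, so the union is just that shape — 1 connected region; the cube at (15, 4.5) (footprint 27.5×22) is included at this height; Combining (union): the regions partially overlap (shared area 2.75 mm²), so overlapping operands fuse into one piece — 1 connected region. The outline is a single polygon with 8 vertices. Extrusion per mm of travel: 0.25 × 0.24 / (π × 0.875²) = 0.024945. Accumulating E over each segment gives final E = 3.6420.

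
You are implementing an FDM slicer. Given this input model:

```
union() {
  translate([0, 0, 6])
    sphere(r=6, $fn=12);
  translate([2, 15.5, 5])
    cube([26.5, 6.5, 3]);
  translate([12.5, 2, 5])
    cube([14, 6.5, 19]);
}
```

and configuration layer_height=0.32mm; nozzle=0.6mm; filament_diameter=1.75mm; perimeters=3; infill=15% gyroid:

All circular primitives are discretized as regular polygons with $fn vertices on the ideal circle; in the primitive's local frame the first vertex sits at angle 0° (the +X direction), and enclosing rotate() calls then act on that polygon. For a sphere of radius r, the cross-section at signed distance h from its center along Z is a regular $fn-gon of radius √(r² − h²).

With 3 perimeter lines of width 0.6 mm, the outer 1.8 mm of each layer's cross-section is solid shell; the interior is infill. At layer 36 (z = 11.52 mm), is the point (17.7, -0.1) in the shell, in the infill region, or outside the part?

At z = 11.52 mm: the r=6 sphere contributes a regular 12-gon of circumradius √(6²−5.52²) = 2.352; the cube at (2, 15.5) is not intersected at this z (z outside [5, 8]); the cube at (12.5, 2) (footprint 14×6.5) is included at this height; Merging all regions: the 2 present regions are separate (no shared area or edge), so areas and boundary lengths simply add and each stays a separate island — 2 connected regions. Overall, the cross-section has 2 separate islands. The nearest boundary edge runs (26.50, 2.00)→(12.50, 2.00); distance from the point to it = 2.10 mm. The point is not inside any of the regions above, so it lies outside the cross-section (2.10 mm from the nearest boundary).

outside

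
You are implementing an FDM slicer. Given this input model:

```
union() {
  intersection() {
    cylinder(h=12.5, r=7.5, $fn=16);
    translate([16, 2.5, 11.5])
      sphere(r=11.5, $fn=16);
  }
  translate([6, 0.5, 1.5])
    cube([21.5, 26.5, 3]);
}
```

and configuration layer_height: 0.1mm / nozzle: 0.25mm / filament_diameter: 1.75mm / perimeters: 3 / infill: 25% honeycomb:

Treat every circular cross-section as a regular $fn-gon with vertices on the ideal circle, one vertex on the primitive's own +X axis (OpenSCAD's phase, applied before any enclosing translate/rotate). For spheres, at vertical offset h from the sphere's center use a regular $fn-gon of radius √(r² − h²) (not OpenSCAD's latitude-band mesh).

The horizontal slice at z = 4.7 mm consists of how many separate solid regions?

1

At z = 4.7 mm: the r=7.5 cylinder contributes a regular 16-gon of circumradius 7.5; the r=11.5 sphere at (16, 2.5) contributes a regular 16-gon of circumradius √(11.5²−6.8²) = 9.274; After intersecting: the r=11.5 sphere at (16, 2.5) partially overlaps the r=7.5 cylinder; clipping to the common part keeps 0.87 mm² — 1 connected region; the cube at (6, 0.5) does not reach this height (z outside [1.5, 4.5]); Combining (union): only the result so far is present, so the union is just that shape — 1 connected region. The result has 1 disconnected region.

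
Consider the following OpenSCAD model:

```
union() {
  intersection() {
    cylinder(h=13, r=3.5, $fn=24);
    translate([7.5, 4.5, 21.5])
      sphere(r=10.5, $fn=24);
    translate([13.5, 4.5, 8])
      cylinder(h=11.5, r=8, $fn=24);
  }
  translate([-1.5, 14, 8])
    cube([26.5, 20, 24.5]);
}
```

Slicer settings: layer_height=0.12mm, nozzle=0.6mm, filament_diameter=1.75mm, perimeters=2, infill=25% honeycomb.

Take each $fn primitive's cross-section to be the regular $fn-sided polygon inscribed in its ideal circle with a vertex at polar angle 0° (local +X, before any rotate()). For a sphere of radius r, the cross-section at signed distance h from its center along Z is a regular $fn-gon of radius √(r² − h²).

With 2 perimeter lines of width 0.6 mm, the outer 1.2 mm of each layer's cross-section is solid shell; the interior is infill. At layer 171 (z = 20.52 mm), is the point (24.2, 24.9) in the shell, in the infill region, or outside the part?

shell

At z = 20.52 mm: the cylinder is not intersected at this z (z outside [0, 13]); the r=10.5 sphere at (7.5, 4.5) contributes a regular 24-gon of circumradius √(10.5²−0.98²) = 10.454; the cylinder at (13.5, 4.5) is absent (z outside [8, 19.5]); After intersecting: at least one operand is absent at this height, so nothing remains; the cube at (-1.5, 14) (footprint 26.5×20) is included at this height; Taking the union: only the 26.5×20 cube at (-1.5, 14) is present, so the union is just that shape — 1 connected region. Overall, the cross-section is a single solid region. The nearest boundary edge runs (25.00, 14.00)→(25.00, 34.00); distance from the point to it = 0.80 mm. The point is inside the cross-section, 0.80 mm from the nearest boundary — within the 1.2 mm shell band (2 × 0.6).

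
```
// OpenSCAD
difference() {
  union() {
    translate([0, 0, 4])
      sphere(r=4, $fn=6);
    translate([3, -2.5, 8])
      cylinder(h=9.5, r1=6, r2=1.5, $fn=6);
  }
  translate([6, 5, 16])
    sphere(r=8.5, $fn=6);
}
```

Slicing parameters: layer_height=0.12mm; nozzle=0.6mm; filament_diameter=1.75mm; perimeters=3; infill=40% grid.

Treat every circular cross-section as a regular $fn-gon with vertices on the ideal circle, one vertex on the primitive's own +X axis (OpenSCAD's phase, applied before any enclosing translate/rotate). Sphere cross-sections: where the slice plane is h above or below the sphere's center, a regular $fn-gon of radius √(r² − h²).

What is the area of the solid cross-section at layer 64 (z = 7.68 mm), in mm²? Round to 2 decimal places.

At z = 7.68 mm: the sphere: section is a regular 6-gon, circumradius = √(r²−h²) = √(4²−3.68²) = 1.568 (area = (6/2)·1.568²·sin(360°/6) = 6.39 mm²); the cone at (3, -2.5) does not reach this height (z outside [8, 17.5]); Merging all regions: only the r=4 sphere is present, so the union is just that shape — area = 6.39 mm²; the sphere at (6, 5): section is a regular 6-gon, circumradius = √(r²−h²) = √(8.5²−8.32²) = 1.740 (area = (6/2)·1.740²·sin(360°/6) = 7.87 mm²); Taking the first minus the rest: starting from the result so far (6.39 mm²), the r=8.5 sphere at (6, 5) misses the remaining region (no effect) — area = 6.39 mm². Overall, the cross-section is a single solid region. Net area = 6.39 mm².

6.39 mm²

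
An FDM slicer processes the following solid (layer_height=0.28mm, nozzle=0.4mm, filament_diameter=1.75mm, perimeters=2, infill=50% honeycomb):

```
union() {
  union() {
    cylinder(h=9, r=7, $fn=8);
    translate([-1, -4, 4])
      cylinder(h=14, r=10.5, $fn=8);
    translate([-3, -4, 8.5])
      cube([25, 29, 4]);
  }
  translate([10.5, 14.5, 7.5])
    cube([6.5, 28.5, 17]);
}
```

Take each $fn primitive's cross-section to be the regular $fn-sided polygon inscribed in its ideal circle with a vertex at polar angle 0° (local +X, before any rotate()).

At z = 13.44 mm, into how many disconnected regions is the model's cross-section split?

2

At z = 13.44 mm: the cylinder is absent (z outside [0, 9]); the r=10.5 cylinder at (-1, -4) contributes a regular 8-gon of circumradius 10.5; the cube at (-3, -4) does not reach this height (z outside [8.5, 12.5]); Merging all regions: only the r=10.5 cylinder at (-1, -4) is present, so the union is just that shape — 1 connected region; the cube at (10.5, 14.5) (footprint 6.5×28.5) is included at this height; Taking the union: the 2 present regions are separate (no shared area or edge), so areas and boundary lengths simply add and each stays a separate island — 2 connected regions. The result has 2 disconnected regions.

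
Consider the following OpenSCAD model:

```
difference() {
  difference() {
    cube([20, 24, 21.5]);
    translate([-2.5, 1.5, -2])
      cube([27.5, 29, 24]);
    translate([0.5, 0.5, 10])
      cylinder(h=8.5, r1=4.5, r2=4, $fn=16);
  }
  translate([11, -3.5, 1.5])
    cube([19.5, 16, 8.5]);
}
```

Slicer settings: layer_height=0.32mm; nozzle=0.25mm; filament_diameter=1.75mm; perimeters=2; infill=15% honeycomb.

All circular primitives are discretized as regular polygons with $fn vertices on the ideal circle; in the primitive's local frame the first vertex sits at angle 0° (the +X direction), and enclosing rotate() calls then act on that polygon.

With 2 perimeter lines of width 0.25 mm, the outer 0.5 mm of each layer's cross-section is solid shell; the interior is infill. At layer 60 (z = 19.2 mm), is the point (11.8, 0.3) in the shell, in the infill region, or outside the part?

shell

At z = 19.2 mm: the cube (footprint 20×24) is included at this height; the cube at (-2.5, 1.5) (footprint 27.5×29) is included at this height; the cone at (0.5, 0.5) is absent (z outside [10, 18.5]); After the difference (first − rest): starting from the 20×24 cube, the 27.5×29 cube at (-2.5, 1.5) partially overlaps it — only the 450.00 mm² overlap (of its 797.50 mm²) is removed, clipping the outline — 1 connected region; the cube at (11, -3.5) is absent (z outside [1.5, 10]); Subtracting the remaining from the first: none of the subtracted shapes is present at this height, so the result so far is unchanged — 1 connected region. Overall, the cross-section is a single solid region. The nearest boundary edge runs (20.00, 0.00)→(0.00, 0.00); distance from the point to it = 0.30 mm. The point is inside the cross-section, 0.30 mm from the nearest boundary — within the 0.5 mm shell band (2 × 0.25).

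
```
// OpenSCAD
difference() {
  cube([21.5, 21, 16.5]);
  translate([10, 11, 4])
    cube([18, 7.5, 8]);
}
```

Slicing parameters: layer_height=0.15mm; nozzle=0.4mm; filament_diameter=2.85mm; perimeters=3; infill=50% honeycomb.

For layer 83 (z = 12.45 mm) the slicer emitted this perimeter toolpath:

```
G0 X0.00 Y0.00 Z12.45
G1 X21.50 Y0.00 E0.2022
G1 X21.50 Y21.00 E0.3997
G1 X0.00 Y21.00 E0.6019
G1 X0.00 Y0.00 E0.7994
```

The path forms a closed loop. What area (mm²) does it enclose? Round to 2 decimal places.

Apply the shoelace formula to the sequence of (X, Y) vertices; enclosed area = 451.50 mm².

451.50 mm²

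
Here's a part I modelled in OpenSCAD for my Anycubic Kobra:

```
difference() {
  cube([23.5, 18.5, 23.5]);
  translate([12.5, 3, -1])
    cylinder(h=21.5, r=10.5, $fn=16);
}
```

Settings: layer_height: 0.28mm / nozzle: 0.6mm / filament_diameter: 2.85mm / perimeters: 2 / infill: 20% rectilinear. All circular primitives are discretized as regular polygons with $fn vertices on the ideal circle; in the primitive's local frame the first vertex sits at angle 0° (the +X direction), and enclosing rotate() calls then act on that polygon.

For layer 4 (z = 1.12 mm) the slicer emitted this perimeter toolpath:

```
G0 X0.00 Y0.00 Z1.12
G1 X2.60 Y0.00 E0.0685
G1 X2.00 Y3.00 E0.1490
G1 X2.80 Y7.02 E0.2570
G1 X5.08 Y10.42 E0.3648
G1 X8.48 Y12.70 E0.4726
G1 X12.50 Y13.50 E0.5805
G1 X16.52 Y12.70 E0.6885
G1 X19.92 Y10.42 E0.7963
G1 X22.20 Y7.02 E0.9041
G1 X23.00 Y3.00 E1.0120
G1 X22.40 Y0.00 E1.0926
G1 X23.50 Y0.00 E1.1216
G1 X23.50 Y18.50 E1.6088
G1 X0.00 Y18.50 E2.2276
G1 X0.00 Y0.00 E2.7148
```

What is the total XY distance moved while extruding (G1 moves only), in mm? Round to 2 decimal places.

Sum the Euclidean lengths of each G1 segment: total = 103.09 mm.

103.09 mm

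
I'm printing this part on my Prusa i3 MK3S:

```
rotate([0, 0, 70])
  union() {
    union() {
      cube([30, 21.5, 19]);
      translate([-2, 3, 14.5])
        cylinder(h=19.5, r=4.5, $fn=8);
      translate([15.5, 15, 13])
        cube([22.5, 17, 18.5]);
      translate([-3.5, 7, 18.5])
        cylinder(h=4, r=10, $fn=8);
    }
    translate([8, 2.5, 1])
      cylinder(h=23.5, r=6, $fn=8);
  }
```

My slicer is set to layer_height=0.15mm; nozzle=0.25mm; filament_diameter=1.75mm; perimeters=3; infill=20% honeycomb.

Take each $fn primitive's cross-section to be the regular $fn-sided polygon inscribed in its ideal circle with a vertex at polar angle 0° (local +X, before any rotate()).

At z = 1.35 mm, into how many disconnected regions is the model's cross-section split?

1

At z = 1.35 mm: the cube (footprint 30×21.5) is included at this height; the cylinder at (-2, 3) is absent (z outside [14.5, 34]); the cube at (15.5, 15) is not intersected at this z (z outside [13, 31.5]); the cylinder at (-3.5, 7) does not reach this height (z outside [18.5, 22.5]); Merging all regions: only the 30×21.5 cube is present, so the union is just that shape — 1 connected region; the r=6 cylinder at (8, 2.5) gives a regular 8-gon of circumradius 6 (constant along its height); Combining (union): the regions partially overlap (shared area 78.32 mm²), so overlapping operands fuse into one piece — 1 connected region; (rotated 70° about Z; rotation is an isometry so areas/perimeters/island counts are preserved). The result has 1 disconnected region.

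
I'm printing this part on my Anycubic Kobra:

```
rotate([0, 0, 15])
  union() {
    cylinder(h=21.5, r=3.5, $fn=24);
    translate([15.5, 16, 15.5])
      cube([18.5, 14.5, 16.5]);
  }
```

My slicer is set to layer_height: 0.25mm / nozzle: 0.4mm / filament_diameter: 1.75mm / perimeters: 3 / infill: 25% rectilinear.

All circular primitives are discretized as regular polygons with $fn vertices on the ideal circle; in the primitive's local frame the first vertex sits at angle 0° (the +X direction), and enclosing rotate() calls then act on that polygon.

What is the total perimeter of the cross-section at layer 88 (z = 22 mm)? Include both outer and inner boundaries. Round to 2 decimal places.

66.00 mm

At z = 22 mm: the cylinder does not reach this height (z outside [0, 21.5]); the 18.5×14.5 cube at (15.5, 16) contributes its full rectangle (perimeter 66.00 mm); Merging all regions: only the 18.5×14.5 cube at (15.5, 16) is present, so the union is just that shape — boundary = 66.00 mm; (rotated 15° about Z; rotation is an isometry so areas/perimeters/island counts are preserved). Overall, the cross-section is a single solid region. Total boundary length (outer) = 66.00 mm.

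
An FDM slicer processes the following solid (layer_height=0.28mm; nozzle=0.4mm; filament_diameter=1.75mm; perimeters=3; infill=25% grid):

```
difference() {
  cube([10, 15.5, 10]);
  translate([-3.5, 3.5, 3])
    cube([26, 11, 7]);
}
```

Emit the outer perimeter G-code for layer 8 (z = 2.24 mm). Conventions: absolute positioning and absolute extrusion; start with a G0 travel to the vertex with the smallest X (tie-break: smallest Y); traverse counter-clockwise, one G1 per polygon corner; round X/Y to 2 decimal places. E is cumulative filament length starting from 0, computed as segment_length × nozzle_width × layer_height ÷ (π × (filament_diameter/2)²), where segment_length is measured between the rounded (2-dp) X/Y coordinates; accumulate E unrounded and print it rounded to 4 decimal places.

G0 X0.00 Y0.00 Z2.24
G1 X10.00 Y0.00 E0.4656
G1 X10.00 Y15.50 E1.1874
G1 X0.00 Y15.50 E1.6530
G1 X0.00 Y0.00 E2.3748

At z = 2.24 mm: the cube is present — its section is the full 10×15.5 rectangle; the cube at (-3.5, 3.5) is not intersected at this z (z outside [3, 10]); After the difference (first − rest): none of the subtracted shapes is present at this height, so the 10×15.5 cube is unchanged — 1 connected region. The outline is a single polygon with 4 vertices. Extrusion per mm of travel: 0.4 × 0.28 / (π × 0.875²) = 0.046564. Accumulating E over each segment gives final E = 2.3748.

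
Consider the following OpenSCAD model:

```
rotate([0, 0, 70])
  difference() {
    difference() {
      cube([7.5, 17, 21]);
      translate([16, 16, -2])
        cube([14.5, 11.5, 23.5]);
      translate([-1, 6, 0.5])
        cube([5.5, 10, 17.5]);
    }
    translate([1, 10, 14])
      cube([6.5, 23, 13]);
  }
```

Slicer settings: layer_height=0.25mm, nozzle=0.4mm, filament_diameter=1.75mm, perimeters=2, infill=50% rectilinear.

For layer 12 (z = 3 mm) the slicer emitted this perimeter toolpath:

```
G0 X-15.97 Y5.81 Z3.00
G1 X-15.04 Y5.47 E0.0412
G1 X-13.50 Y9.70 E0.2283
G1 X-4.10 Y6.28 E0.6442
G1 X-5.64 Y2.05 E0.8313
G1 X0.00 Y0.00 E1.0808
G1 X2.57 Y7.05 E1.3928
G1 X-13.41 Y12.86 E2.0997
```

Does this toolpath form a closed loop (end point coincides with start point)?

Start point (G0): (-15.97, 5.81). End point (last G1): the path does not return to the start — open.

no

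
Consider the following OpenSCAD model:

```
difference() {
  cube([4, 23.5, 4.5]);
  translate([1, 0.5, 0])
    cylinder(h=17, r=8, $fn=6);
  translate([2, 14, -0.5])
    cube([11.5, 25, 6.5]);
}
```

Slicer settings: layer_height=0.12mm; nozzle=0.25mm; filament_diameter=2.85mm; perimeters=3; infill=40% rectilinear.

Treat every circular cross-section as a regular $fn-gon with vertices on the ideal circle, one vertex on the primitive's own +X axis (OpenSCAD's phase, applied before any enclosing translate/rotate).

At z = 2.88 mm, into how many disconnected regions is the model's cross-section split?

At z = 2.88 mm: the 4×23.5 cube contributes its full rectangle; the r=8 cylinder at (1, 0.5) gives a regular 6-gon of circumradius 8 (constant along its height); the cube at (2, 14) is present — its section is the full 11.5×25 rectangle; After the difference (first − rest): starting from the 4×23.5 cube, the r=8 cylinder at (1, 0.5) partially overlaps it — only the 29.71 mm² overlap (of its 166.28 mm²) is removed, clipping the outline; the 11.5×25 cube at (2, 14) partially overlaps it — only the 19.00 mm² overlap (of its 287.50 mm²) is removed, clipping the outline — 1 connected region. The result has 1 disconnected region.

1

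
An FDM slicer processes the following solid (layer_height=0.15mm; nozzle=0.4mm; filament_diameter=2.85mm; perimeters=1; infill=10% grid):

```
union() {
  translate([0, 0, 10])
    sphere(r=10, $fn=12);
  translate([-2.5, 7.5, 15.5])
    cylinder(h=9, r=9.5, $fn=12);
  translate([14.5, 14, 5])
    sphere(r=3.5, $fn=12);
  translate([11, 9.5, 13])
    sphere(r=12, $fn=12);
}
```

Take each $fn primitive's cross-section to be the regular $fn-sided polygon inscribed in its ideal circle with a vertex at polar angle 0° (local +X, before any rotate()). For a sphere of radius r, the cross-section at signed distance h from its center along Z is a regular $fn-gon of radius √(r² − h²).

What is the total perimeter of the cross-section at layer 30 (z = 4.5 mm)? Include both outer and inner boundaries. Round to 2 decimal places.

At z = 4.5 mm: the r=10 sphere contributes a regular 12-gon of circumradius √(10²−5.5²) = 8.352 (perimeter = 2·12·8.352·sin(180°/12) = 51.88 mm); the cylinder at (-2.5, 7.5) is not intersected at this z (z outside [15.5, 24.5]); the r=3.5 sphere at (14.5, 14) contributes a regular 12-gon of circumradius √(3.5²−0.5²) = 3.464 (perimeter = 2·12·3.464·sin(180°/12) = 21.52 mm); the r=12 sphere at (11, 9.5) slices to a regular 12-gon of circumradius 8.471 (√(r²−h²) with h=8.5 from center) (perimeter = 2·12·8.471·sin(180°/12) = 52.62 mm); Taking the union: the regions partially overlap (shared area 42.97 mm²), so the edge portions inside another operand are dropped and the merged outline is re-measured after clipping — boundary = 89.44 mm. Overall, the cross-section is a single solid region. Total boundary length (outer) = 89.44 mm.

89.44 mm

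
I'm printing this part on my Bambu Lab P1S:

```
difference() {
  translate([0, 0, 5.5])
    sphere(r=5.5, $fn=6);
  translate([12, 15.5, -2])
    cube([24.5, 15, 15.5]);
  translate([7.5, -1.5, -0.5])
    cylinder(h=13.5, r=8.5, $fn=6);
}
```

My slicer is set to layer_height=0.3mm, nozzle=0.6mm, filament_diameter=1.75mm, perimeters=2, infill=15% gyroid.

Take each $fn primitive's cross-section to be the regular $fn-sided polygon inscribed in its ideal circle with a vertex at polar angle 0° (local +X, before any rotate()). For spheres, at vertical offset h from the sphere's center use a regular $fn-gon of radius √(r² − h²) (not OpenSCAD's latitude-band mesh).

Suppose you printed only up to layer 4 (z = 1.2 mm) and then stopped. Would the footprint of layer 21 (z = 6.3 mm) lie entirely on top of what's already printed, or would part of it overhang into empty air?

part overhangs

Compare the two slices. At z = 1.2: the r=5.5 sphere slices to a regular 6-gon of circumradius 3.429 (√(r²−h²) with h=4.3 from center) (area = (6/2)·3.429²·sin(360°/6) = 30.55 mm²); the cube at (12, 15.5) (footprint 24.5×15) is included at this height (area 367.50 mm²); the r=8.5 cylinder at (7.5, -1.5) gives a regular 6-gon of circumradius 8.5 (constant along its height) (area = (6/2)·8.500²·sin(360°/6) = 187.71 mm²); Taking the first minus the rest: starting from the r=5.5 sphere (30.55 mm²), the 24.5×15 cube at (12, 15.5) misses the remaining region (no effect); the r=8.5 cylinder at (7.5, -1.5) partially overlaps it — only the 14.83 mm² overlap (of its 187.71 mm²) is removed, clipping the outline — area = 15.73 mm². At z = 6.3: the r=5.5 sphere slices to a regular 6-gon of circumradius 5.442 (√(r²−h²) with h=0.8 from center) (area = (6/2)·5.442²·sin(360°/6) = 76.93 mm²); the cube at (12, 15.5) is present — its section is the full 24.5×15 rectangle (area 367.50 mm²); the cylinder at (7.5, -1.5): section is a regular 6-gon, circumradius r=8.5 (area = (6/2)·8.500²·sin(360°/6) = 187.71 mm²); Subtracting the remaining from the first: starting from the r=5.5 sphere (76.93 mm²), the 24.5×15 cube at (12, 15.5) misses the remaining region (no effect); the r=8.5 cylinder at (7.5, -1.5) partially overlaps it — only the 33.77 mm² overlap (of its 187.71 mm²) is removed, clipping the outline — area = 43.16 mm². Checking containment: at z = 6.3 the cross-section extends beyond the z = 1.2 cross-section by about 27.43 mm².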